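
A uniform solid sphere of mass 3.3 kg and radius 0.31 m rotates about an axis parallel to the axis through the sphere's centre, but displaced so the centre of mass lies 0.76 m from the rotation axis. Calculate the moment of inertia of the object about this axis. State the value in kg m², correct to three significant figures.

I_cm = (2/5)MR² = (2/5)(3.3)(0.31)² = 0.12685 kg m²; centre at d = 0.76 m, so I = I_cm + Md² gives I = 0.12685 + (3.3)(0.76)² = 2.0329 kg m².

2.03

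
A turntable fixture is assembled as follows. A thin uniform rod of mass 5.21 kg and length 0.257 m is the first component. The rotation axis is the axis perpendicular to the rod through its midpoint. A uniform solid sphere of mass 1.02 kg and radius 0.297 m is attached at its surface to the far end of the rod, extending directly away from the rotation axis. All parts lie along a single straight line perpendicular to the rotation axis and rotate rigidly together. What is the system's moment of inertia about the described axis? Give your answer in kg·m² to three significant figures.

Thin rod: I_cm = (1/12)ML² = (1/12)(5.21)(0.257)² = 0.028676 kg·m²; axis through the centre, so I = 0.028676 kg·m².
Solid sphere: I_cm = (2/5)MR² = (2/5)(1.02)(0.297)² = 0.035989 kg·m²; centre at d = 0.1285 + 0.297 = 0.4255 m, so I = I_cm + Md² gives I = 0.035989 + (1.02)(0.4255)² = 0.22066 kg·m².
Total I = 0.028676 + 0.22066 = 0.24934 kg·m².

0.249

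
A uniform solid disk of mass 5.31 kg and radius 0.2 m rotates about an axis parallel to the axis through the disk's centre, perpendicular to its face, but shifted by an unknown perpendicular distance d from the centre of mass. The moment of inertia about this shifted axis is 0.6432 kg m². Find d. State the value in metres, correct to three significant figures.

About the centre-of-mass axis, I_cm = (1/2)MR² = (1/2)(5.31)(0.2)² = 0.1062 kg m².
Parallel axis theorem: I = I_cm + Md², so Md² = 0.6432 − 0.1062 = 0.537 kg m².
d = √(0.537 / 5.31) = 0.31801 m.

0.318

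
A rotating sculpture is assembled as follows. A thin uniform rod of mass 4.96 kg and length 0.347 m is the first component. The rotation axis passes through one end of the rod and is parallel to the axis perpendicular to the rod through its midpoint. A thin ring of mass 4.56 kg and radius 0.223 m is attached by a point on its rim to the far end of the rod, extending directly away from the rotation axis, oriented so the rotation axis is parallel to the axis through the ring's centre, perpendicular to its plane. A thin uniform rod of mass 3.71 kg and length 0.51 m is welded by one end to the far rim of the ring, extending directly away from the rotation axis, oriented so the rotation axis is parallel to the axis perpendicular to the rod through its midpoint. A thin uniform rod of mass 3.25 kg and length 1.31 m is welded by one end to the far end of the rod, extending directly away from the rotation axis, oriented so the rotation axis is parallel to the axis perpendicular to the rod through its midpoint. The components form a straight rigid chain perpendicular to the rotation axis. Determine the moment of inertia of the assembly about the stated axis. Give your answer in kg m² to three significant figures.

Thin rod: I_cm = (1/12)ML² = (1/12)(4.96)(0.347)² = 0.049769 kg m²; centre at d = 0.1735 m, so I = I_cm + Md² gives I = 0.049769 + (4.96)(0.1735)² = 0.19908 kg m².
Thin ring: I_cm = MR² = (4.56)(0.223)² = 0.22676 kg m²; centre at d = 0.1735 + 0.1735 + 0.223 = 0.57 m, so I = I_cm + Md² gives I = 0.22676 + (4.56)(0.57)² = 1.7083 kg m².
Thin rod: I_cm = (1/12)ML² = (1/12)(3.71)(0.51)² = 0.080414 kg m²; centre at d = 0.1735 + 0.1735 + 0.223 + 0.223 + 0.255 = 1.048 m, so I = I_cm + Md² gives I = 0.080414 + (3.71)(1.048)² = 4.1551 kg m².
Thin rod: I_cm = (1/12)ML² = (1/12)(3.25)(1.31)² = 0.46478 kg m²; centre at d = 0.1735 + 0.1735 + 0.223 + 0.223 + 0.255 + 0.255 + 0.655 = 1.958 m, so I = I_cm + Md² gives I = 0.46478 + (3.25)(1.958)² = 12.925 kg m².
Total I = 0.19908 + 1.7083 + 4.1551 + 12.925 = 18.987 kg m².

19.0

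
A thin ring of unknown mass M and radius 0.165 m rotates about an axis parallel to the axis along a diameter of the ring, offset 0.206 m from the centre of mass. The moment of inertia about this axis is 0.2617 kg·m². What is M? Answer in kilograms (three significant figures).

4.67

I = I_cm + Md² = (1/2)MR² + Md² = M·[0.5·(0.165)² + (0.206)²] = M·0.056048.
So M = 0.2617 / 0.056048 = 4.6692 kg.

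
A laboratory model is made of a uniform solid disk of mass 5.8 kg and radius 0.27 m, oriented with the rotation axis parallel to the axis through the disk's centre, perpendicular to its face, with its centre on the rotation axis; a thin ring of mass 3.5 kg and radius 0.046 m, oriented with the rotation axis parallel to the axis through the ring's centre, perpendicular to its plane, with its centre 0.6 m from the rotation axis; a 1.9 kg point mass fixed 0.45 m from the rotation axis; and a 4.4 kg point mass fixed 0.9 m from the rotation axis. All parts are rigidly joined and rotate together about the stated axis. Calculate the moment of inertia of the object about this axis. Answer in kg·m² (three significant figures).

5.43

Solid disk: I_cm = (1/2)MR² = (1/2)(5.8)(0.27)² = 0.21141 kg·m²; axis through the centre, so I = 0.21141 kg·m².
Thin ring: I_cm = MR² = (3.5)(0.046)² = 0.007406 kg·m²; centre at d = 0.6 m, so I = I_cm + Md² gives I = 0.007406 + (3.5)(0.6)² = 1.2674 kg·m².
Point mass: I_cm = 0; centre at d = 0.45 m, so I = I_cm + Md² gives I = 0 + (1.9)(0.45)² = 0.38475 kg·m².
Point mass: I_cm = 0; centre at d = 0.9 m, so I = I_cm + Md² gives I = 0 + (4.4)(0.9)² = 3.564 kg·m².
Total I = 0.21141 + 1.2674 + 0.38475 + 3.564 = 5.4276 kg·m².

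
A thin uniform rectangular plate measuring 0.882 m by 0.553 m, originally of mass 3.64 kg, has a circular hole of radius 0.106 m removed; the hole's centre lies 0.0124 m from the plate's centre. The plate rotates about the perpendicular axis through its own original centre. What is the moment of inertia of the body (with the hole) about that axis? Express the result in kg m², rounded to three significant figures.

Unpierced body about its centre: I₀ = (1/12)M(a²+b²) = (1/12)(3.64)[(0.882)² + (0.553)²] = 0.32873 kg m².
The removed disk has mass m = M·πr²/(ab) = (3.64)·π(0.106)²/(0.882·0.553) = 0.26343 kg (same uniform areal density).
Its moment of inertia about the rotation axis (parallel-axis theorem): I_hole = (1/2)mr² + md² = (1/2)(0.26343)(0.106)² + (0.26343)(0.0124)² = 0.0015205 kg m².
Treating the hole as negative mass, I = I₀ − I_hole = 0.32873 − 0.0015205 = 0.32721 kg m².

0.327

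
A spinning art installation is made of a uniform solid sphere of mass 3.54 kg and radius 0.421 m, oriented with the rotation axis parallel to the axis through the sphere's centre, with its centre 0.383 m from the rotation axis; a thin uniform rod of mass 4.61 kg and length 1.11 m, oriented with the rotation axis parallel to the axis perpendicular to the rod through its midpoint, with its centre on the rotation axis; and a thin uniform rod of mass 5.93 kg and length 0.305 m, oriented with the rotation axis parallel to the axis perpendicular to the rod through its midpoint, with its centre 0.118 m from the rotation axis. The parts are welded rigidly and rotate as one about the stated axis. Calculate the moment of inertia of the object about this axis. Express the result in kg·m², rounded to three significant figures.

1.37

Solid sphere: I_cm = (2/5)MR² = (2/5)(3.54)(0.421)² = 0.25097 kg·m²; centre at d = 0.383 m, so the parallel axis theorem gives I = 0.25097 + (3.54)(0.383)² = 0.77025 kg·m².
Thin rod: I_cm = (1/12)ML² = (1/12)(4.61)(1.11)² = 0.47333 kg·m²; axis through the centre, so I = 0.47333 kg·m².
Thin rod: I_cm = (1/12)ML² = (1/12)(5.93)(0.305)² = 0.04597 kg·m²; centre at d = 0.118 m, so the parallel axis theorem gives I = 0.04597 + (5.93)(0.118)² = 0.12854 kg·m².
Total I = 0.77025 + 0.47333 + 0.12854 = 1.3721 kg·m².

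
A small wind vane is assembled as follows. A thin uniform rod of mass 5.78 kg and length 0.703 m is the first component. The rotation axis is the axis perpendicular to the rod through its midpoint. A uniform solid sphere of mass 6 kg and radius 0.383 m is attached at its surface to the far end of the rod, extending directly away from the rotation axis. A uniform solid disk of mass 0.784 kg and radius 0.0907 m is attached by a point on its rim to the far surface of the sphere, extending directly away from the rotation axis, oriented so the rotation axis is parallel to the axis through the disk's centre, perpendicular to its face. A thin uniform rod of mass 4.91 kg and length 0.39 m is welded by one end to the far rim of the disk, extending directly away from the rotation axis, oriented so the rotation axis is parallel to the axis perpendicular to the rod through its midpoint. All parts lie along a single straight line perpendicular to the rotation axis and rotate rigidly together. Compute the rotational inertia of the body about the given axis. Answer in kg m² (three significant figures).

Thin rod: I_cm = (1/12)ML² = (1/12)(5.78)(0.703)² = 0.23804 kg m²; axis through the centre, so I = 0.23804 kg m².
Solid sphere: I_cm = (2/5)MR² = (2/5)(6)(0.383)² = 0.35205 kg m²; centre at d = 0.3515 + 0.383 = 0.7345 m, so I = I_cm + Md² gives I = 0.35205 + (6)(0.7345)² = 3.589 kg m².
Solid disk: I_cm = (1/2)MR² = (1/2)(0.784)(0.0907)² = 0.0032248 kg m²; centre at d = 0.3515 + 0.383 + 0.383 + 0.0907 = 1.2082 m, so I = I_cm + Md² gives I = 0.0032248 + (0.784)(1.2082)² = 1.1477 kg m².
Thin rod: I_cm = (1/12)ML² = (1/12)(4.91)(0.39)² = 0.062234 kg m²; centre at d = 0.3515 + 0.383 + 0.383 + 0.0907 + 0.0907 + 0.195 = 1.4939 m, so I = I_cm + Md² gives I = 0.062234 + (4.91)(1.4939)² = 11.02 kg m².
Total I = 0.23804 + 3.589 + 1.1477 + 11.02 = 15.995 kg m².

16.0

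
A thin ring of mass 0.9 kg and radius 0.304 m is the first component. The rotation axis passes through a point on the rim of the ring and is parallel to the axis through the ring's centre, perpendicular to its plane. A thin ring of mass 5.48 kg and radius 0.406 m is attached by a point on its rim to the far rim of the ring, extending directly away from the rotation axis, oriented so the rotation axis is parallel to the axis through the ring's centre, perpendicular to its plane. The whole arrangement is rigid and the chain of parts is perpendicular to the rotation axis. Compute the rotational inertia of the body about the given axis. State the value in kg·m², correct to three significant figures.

6.70

Thin ring: I_cm = MR² = (0.9)(0.304)² = 0.083174 kg·m²; centre at d = 0.304 m, so I = I_cm + Md² gives I = 0.083174 + (0.9)(0.304)² = 0.16635 kg·m².
Thin ring: I_cm = MR² = (5.48)(0.406)² = 0.9033 kg·m²; centre at d = 0.304 + 0.304 + 0.406 = 1.014 m, so I = I_cm + Md² gives I = 0.9033 + (5.48)(1.014)² = 6.5378 kg·m².
Total I = 0.16635 + 6.5378 = 6.7042 kg·m².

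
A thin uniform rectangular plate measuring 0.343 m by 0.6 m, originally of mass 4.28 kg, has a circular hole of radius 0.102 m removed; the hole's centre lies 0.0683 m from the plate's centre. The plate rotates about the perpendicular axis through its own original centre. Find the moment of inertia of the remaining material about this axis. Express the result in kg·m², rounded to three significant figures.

0.164

Unpierced body about its centre: I₀ = (1/12)M(a²+b²) = (1/12)(4.28)[(0.343)² + (0.6)²] = 0.17036 kg·m².
The removed disk has mass m = M·πr²/(ab) = (4.28)·π(0.102)²/(0.343·0.6) = 0.67975 kg (same uniform areal density).
Its moment of inertia about the rotation axis (parallel-axis theorem): I_hole = (1/2)mr² + md² = (1/2)(0.67975)(0.102)² + (0.67975)(0.0683)² = 0.006707 kg·m².
Treating the hole as negative mass, I = I₀ − I_hole = 0.17036 − 0.006707 = 0.16365 kg·m².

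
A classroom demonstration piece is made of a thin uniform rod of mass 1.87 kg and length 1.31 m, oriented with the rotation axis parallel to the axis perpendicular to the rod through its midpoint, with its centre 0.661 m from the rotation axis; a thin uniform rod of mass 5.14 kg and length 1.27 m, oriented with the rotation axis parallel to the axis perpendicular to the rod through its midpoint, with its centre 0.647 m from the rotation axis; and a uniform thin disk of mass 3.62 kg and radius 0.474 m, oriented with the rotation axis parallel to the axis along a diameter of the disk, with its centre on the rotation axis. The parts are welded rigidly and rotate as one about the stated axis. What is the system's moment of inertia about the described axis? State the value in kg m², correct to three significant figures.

Thin rod: I_cm = (1/12)ML² = (1/12)(1.87)(1.31)² = 0.26743 kg m²; centre at d = 0.661 m, so I = I_cm + Md² gives I = 0.26743 + (1.87)(0.661)² = 1.0845 kg m².
Thin rod: I_cm = (1/12)ML² = (1/12)(5.14)(1.27)² = 0.69086 kg m²; centre at d = 0.647 m, so I = I_cm + Md² gives I = 0.69086 + (5.14)(0.647)² = 2.8425 kg m².
Thin disk: I_cm = (1/4)MR² = (1/4)(3.62)(0.474)² = 0.20333 kg m²; axis through the centre, so I = 0.20333 kg m².
Total I = 1.0845 + 2.8425 + 0.20333 = 4.1303 kg m².

4.13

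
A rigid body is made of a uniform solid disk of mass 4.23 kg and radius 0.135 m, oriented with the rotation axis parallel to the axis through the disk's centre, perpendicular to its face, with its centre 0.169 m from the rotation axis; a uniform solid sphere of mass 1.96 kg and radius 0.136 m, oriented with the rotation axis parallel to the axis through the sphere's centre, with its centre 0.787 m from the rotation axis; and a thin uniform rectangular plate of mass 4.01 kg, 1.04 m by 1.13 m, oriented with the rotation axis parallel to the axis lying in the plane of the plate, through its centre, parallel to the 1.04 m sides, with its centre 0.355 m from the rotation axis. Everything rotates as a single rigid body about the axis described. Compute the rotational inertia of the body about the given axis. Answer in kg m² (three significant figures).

2.32

Solid disk: I_cm = (1/2)MR² = (1/2)(4.23)(0.135)² = 0.038546 kg m²; centre at d = 0.169 m, so the parallel axis theorem gives I = 0.038546 + (4.23)(0.169)² = 0.15936 kg m².
Solid sphere: I_cm = (2/5)MR² = (2/5)(1.96)(0.136)² = 0.014501 kg m²; centre at d = 0.787 m, so the parallel axis theorem gives I = 0.014501 + (1.96)(0.787)² = 1.2285 kg m².
Rectangular plate: I_cm = (1/12)Mb² = (1/12)(4.01)(1.13)² = 0.4267 kg m²; centre at d = 0.355 m, so the parallel axis theorem gives I = 0.4267 + (4.01)(0.355)² = 0.93206 kg m².
Total I = 0.15936 + 1.2285 + 0.93206 = 2.3199 kg m².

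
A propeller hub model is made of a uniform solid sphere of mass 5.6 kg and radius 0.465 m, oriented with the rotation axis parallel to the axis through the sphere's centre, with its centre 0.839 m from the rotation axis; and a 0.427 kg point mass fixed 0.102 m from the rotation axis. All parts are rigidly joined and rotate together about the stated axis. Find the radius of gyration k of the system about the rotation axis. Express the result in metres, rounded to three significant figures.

Solid sphere: I_cm = (2/5)MR² = (2/5)(5.6)(0.465)² = 0.48434 kg m^2; centre at d = 0.839 m, so I = I_cm + Md² gives I = 0.48434 + (5.6)(0.839)² = 4.4263 kg m^2.
Point mass: I_cm = 0; centre at d = 0.102 m, so I = I_cm + Md² gives I = 0 + (0.427)(0.102)² = 0.0044425 kg m^2.
Total I = 4.4307 kg m^2; total mass M = 6.027 kg.
k = √(I/M) = √(4.4307/6.027) = 0.85741 m.

0.857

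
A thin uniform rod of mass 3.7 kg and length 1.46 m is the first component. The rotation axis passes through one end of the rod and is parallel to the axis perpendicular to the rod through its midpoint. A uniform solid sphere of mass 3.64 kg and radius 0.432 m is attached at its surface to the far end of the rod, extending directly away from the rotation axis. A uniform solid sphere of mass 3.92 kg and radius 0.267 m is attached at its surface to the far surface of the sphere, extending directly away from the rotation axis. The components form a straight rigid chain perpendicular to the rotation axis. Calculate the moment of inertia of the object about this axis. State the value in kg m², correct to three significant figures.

42.4

Thin rod: I_cm = (1/12)ML² = (1/12)(3.7)(1.46)² = 0.65724 kg m²; centre at d = 0.73 m, so I = I_cm + Md² gives I = 0.65724 + (3.7)(0.73)² = 2.629 kg m².
Solid sphere: I_cm = (2/5)MR² = (2/5)(3.64)(0.432)² = 0.27172 kg m²; centre at d = 0.73 + 0.73 + 0.432 = 1.892 m, so I = I_cm + Md² gives I = 0.27172 + (3.64)(1.892)² = 13.302 kg m².
Solid sphere: I_cm = (2/5)MR² = (2/5)(3.92)(0.267)² = 0.11178 kg m²; centre at d = 0.73 + 0.73 + 0.432 + 0.432 + 0.267 = 2.591 m, so I = I_cm + Md² gives I = 0.11178 + (3.92)(2.591)² = 26.428 kg m².
Total I = 2.629 + 13.302 + 26.428 = 42.359 kg m².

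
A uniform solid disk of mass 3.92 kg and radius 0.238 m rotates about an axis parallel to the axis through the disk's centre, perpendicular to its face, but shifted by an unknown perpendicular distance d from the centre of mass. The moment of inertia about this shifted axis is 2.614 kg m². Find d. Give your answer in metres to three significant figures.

0.799

About the centre-of-mass axis, I_cm = (1/2)MR² = (1/2)(3.92)(0.238)² = 0.11102 kg m².
Parallel axis theorem: I = I_cm + Md², so Md² = 2.614 − 0.11102 = 2.503 kg m².
d = √(2.503 / 3.92) = 0.79907 m.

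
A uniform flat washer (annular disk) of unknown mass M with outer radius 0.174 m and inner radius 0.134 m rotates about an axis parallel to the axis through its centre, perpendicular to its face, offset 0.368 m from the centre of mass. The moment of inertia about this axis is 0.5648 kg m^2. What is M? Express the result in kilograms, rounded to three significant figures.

I = I_cm + Md² = (1/2)M(R²+r²) + Md² = M·[0.5·[(0.174)² + (0.134)²] + (0.368)²] = M·0.15954.
So M = 0.5648 / 0.15954 = 3.5402 kg.

3.54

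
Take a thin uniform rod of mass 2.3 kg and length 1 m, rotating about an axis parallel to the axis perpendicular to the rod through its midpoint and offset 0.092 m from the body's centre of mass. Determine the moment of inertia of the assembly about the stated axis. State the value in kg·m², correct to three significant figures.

I_cm = (1/12)ML² = (1/12)(2.3)(1)² = 0.19167 kg·m²; centre at d = 0.092 m, so the parallel axis theorem gives I = 0.19167 + (2.3)(0.092)² = 0.21113 kg·m².

0.211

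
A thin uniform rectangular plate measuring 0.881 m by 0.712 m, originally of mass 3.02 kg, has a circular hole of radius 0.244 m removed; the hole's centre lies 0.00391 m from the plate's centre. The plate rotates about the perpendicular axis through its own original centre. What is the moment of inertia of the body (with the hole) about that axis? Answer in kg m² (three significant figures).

Unpierced body about its centre: I₀ = (1/12)M(a²+b²) = (1/12)(3.02)[(0.881)² + (0.712)²] = 0.32291 kg m².
The removed disk has mass m = M·πr²/(ab) = (3.02)·π(0.244)²/(0.881·0.712) = 0.90049 kg (same uniform areal density).
Its moment of inertia about the rotation axis (parallel-axis theorem): I_hole = (1/2)mr² + md² = (1/2)(0.90049)(0.244)² + (0.90049)(0.00391)² = 0.02682 kg m².
Treating the hole as negative mass, I = I₀ − I_hole = 0.32291 − 0.02682 = 0.2961 kg m².

0.296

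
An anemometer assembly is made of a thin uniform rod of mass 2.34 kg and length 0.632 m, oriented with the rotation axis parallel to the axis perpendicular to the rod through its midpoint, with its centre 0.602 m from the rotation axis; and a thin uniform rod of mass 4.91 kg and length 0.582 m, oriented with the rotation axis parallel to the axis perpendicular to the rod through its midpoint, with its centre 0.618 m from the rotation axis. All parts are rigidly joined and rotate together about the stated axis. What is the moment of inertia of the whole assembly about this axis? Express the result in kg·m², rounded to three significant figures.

2.94

Thin rod: I_cm = (1/12)ML² = (1/12)(2.34)(0.632)² = 0.077888 kg·m²; centre at d = 0.602 m, so I = I_cm + Md² gives I = 0.077888 + (2.34)(0.602)² = 0.92591 kg·m².
Thin rod: I_cm = (1/12)ML² = (1/12)(4.91)(0.582)² = 0.13859 kg·m²; centre at d = 0.618 m, so I = I_cm + Md² gives I = 0.13859 + (4.91)(0.618)² = 2.0138 kg·m².
Total I = 0.92591 + 2.0138 = 2.9398 kg·m².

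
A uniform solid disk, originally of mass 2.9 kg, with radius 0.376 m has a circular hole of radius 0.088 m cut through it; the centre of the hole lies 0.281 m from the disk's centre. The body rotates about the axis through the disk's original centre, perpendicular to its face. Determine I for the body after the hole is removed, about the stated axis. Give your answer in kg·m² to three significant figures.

Unpierced body about its centre: I₀ = (1/2)MR² = (1/2)(2.9)(0.376)² = 0.205 kg·m².
The removed disk has mass m = M·(r/R)² = (2.9)(0.088/0.376)² = 0.15885 kg (same uniform areal density).
Its moment of inertia about the rotation axis (parallel-axis theorem): I_hole = (1/2)mr² + md² = (1/2)(0.15885)(0.088)² + (0.15885)(0.281)² = 0.013158 kg·m².
Treating the hole as negative mass, I = I₀ − I_hole = 0.205 − 0.013158 = 0.19184 kg·m².

0.192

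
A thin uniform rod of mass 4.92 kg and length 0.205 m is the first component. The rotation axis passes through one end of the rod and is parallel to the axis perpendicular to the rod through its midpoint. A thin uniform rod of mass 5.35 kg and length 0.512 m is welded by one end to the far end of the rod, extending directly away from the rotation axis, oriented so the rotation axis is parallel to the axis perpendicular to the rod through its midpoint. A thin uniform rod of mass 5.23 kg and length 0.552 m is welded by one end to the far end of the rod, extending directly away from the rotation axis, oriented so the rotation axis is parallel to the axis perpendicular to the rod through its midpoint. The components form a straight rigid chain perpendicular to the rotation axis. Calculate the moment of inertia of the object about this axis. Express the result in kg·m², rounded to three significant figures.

6.61

Thin rod: I_cm = (1/12)ML² = (1/12)(4.92)(0.205)² = 0.01723 kg·m²; centre at d = 0.1025 m, so the parallel axis theorem gives I = 0.01723 + (4.92)(0.1025)² = 0.068921 kg·m².
Thin rod: I_cm = (1/12)ML² = (1/12)(5.35)(0.512)² = 0.11687 kg·m²; centre at d = 0.1025 + 0.1025 + 0.256 = 0.461 m, so the parallel axis theorem gives I = 0.11687 + (5.35)(0.461)² = 1.2539 kg·m².
Thin rod: I_cm = (1/12)ML² = (1/12)(5.23)(0.552)² = 0.1328 kg·m²; centre at d = 0.1025 + 0.1025 + 0.256 + 0.256 + 0.276 = 0.993 m, so the parallel axis theorem gives I = 0.1328 + (5.23)(0.993)² = 5.2898 kg·m².
Total I = 0.068921 + 1.2539 + 5.2898 = 6.6126 kg·m².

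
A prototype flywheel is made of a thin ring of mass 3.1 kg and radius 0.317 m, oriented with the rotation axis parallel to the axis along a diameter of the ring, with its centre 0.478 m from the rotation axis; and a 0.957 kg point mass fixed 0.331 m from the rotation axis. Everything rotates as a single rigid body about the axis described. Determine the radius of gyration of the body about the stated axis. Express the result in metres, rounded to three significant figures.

0.489

Thin ring: I_cm = (1/2)MR² = (1/2)(3.1)(0.317)² = 0.15576 kg m^2; centre at d = 0.478 m, so I = I_cm + Md² gives I = 0.15576 + (3.1)(0.478)² = 0.86406 kg m^2.
Point mass: I_cm = 0; centre at d = 0.331 m, so I = I_cm + Md² gives I = 0 + (0.957)(0.331)² = 0.10485 kg m^2.
Total I = 0.96891 kg m^2; total mass M = 4.057 kg.
k = √(I/M) = √(0.96891/4.057) = 0.4887 m.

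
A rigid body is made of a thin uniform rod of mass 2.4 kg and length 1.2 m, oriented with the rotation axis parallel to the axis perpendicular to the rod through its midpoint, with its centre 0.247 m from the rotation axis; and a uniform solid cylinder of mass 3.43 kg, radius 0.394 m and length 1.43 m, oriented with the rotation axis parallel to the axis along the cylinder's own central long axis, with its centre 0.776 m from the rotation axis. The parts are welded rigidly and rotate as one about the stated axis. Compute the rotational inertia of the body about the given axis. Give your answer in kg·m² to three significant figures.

2.77

Thin rod: I_cm = (1/12)ML² = (1/12)(2.4)(1.2)² = 0.288 kg·m²; centre at d = 0.247 m, so the parallel axis theorem gives I = 0.288 + (2.4)(0.247)² = 0.43442 kg·m².
Solid cylinder: I_cm = (1/2)MR² = (1/2)(3.43)(0.394)² = 0.26623 kg·m²; centre at d = 0.776 m, so the parallel axis theorem gives I = 0.26623 + (3.43)(0.776)² = 2.3317 kg·m².
Total I = 0.43442 + 2.3317 = 2.7661 kg·m².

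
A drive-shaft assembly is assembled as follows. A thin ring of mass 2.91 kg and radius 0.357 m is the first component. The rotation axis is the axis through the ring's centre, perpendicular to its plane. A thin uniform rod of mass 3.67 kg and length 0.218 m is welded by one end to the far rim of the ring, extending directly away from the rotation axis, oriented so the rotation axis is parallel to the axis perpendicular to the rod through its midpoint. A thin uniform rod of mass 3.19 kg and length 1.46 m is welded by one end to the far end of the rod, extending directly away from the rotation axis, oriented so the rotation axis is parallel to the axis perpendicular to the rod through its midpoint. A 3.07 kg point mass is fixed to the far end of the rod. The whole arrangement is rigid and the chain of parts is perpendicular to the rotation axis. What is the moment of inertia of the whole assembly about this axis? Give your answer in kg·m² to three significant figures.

Thin ring: I_cm = MR² = (2.91)(0.357)² = 0.37088 kg·m²; axis through the centre, so I = 0.37088 kg·m².
Thin rod: I_cm = (1/12)ML² = (1/12)(3.67)(0.218)² = 0.014534 kg·m²; centre at d = 0.357 + 0.109 = 0.466 m, so the parallel axis theorem gives I = 0.014534 + (3.67)(0.466)² = 0.8115 kg·m².
Thin rod: I_cm = (1/12)ML² = (1/12)(3.19)(1.46)² = 0.56665 kg·m²; centre at d = 0.357 + 0.109 + 0.109 + 0.73 = 1.305 m, so the parallel axis theorem gives I = 0.56665 + (3.19)(1.305)² = 5.9993 kg·m².
Point mass: I_cm = 0; centre at d = 0.357 + 0.109 + 0.109 + 0.73 + 0.73 = 2.035 m, so the parallel axis theorem gives I = 0 + (3.07)(2.035)² = 12.714 kg·m².
Total I = 0.37088 + 0.8115 + 5.9993 + 12.714 = 19.895 kg·m².

19.9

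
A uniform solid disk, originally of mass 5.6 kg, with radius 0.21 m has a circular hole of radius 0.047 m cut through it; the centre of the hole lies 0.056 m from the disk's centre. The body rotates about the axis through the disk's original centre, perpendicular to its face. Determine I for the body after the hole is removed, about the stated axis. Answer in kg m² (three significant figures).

Unpierced body about its centre: I₀ = (1/2)MR² = (1/2)(5.6)(0.21)² = 0.12348 kg m².
The removed disk has mass m = M·(r/R)² = (5.6)(0.047/0.21)² = 0.28051 kg (same uniform areal density).
Its moment of inertia about the rotation axis (parallel-axis theorem): I_hole = (1/2)mr² + md² = (1/2)(0.28051)(0.047)² + (0.28051)(0.056)² = 0.0011895 kg m².
Treating the hole as negative mass, I = I₀ − I_hole = 0.12348 − 0.0011895 = 0.12229 kg m².

0.122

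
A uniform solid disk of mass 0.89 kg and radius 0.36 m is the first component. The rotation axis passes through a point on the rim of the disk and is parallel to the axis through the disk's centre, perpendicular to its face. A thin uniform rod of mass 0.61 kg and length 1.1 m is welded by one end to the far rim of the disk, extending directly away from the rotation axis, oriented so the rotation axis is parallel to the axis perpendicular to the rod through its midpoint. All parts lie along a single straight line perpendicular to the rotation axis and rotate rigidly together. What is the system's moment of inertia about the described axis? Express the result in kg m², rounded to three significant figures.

1.22

Solid disk: I_cm = (1/2)MR² = (1/2)(0.89)(0.36)² = 0.057672 kg m²; centre at d = 0.36 m, so I = I_cm + Md² gives I = 0.057672 + (0.89)(0.36)² = 0.17302 kg m².
Thin rod: I_cm = (1/12)ML² = (1/12)(0.61)(1.1)² = 0.061508 kg m²; centre at d = 0.36 + 0.36 + 0.55 = 1.27 m, so I = I_cm + Md² gives I = 0.061508 + (0.61)(1.27)² = 1.0454 kg m².
Total I = 0.17302 + 1.0454 = 1.2184 kg m².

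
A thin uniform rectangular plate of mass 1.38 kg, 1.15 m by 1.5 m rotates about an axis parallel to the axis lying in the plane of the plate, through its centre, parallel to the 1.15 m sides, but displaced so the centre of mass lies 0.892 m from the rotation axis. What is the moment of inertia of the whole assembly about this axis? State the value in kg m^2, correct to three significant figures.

1.36

I_cm = (1/12)Mb² = (1/12)(1.38)(1.5)² = 0.25875 kg m^2; centre at d = 0.892 m, so the parallel axis theorem gives I = 0.25875 + (1.38)(0.892)² = 1.3568 kg m^2.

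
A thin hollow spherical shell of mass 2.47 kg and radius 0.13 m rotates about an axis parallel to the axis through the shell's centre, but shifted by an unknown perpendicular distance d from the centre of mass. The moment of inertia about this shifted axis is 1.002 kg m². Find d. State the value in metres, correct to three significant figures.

About the centre-of-mass axis, I_cm = (2/3)MR² = (2/3)(2.47)(0.13)² = 0.027829 kg m².
Parallel axis theorem: I = I_cm + Md², so Md² = 1.002 − 0.027829 = 0.97417 kg m².
d = √(0.97417 / 2.47) = 0.62801 m.

0.628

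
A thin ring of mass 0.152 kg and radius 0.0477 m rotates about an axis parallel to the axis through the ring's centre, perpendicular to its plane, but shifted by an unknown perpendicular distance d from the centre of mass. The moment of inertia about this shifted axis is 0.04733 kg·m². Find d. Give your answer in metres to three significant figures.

About the centre-of-mass axis, I_cm = MR² = (0.152)(0.0477)² = 0.00034584 kg·m².
Parallel axis theorem: I = I_cm + Md², so Md² = 0.04733 − 0.00034584 = 0.046984 kg·m².
d = √(0.046984 / 0.152) = 0.55597 m.

0.556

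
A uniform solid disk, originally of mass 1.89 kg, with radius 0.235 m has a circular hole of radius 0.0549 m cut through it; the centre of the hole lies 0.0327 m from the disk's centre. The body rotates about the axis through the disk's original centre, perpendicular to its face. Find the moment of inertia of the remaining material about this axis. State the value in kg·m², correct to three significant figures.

Unpierced body about its centre: I₀ = (1/2)MR² = (1/2)(1.89)(0.235)² = 0.052188 kg·m².
The removed disk has mass m = M·(r/R)² = (1.89)(0.0549/0.235)² = 0.10315 kg (same uniform areal density).
Its moment of inertia about the rotation axis (parallel-axis theorem): I_hole = (1/2)mr² + md² = (1/2)(0.10315)(0.0549)² + (0.10315)(0.0327)² = 0.00026575 kg·m².
Treating the hole as negative mass, I = I₀ − I_hole = 0.052188 − 0.00026575 = 0.051922 kg·m².

0.0519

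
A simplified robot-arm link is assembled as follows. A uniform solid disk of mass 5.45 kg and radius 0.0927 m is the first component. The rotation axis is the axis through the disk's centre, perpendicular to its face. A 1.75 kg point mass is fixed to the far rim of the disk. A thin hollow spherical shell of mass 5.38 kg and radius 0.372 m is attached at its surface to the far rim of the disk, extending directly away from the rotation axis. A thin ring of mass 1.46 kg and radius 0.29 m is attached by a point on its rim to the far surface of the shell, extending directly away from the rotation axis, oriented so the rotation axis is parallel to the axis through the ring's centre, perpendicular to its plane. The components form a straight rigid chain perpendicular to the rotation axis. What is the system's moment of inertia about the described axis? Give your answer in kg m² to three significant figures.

Solid disk: I_cm = (1/2)MR² = (1/2)(5.45)(0.0927)² = 0.023417 kg m²; axis through the centre, so I = 0.023417 kg m².
Point mass: I_cm = 0; centre at d = 0.0927 m, so I = I_cm + Md² gives I = 0 + (1.75)(0.0927)² = 0.015038 kg m².
Spherical shell: I_cm = (2/3)MR² = (2/3)(5.38)(0.372)² = 0.49634 kg m²; centre at d = 0.0927 + 0.372 = 0.4647 m, so I = I_cm + Md² gives I = 0.49634 + (5.38)(0.4647)² = 1.6581 kg m².
Thin ring: I_cm = MR² = (1.46)(0.29)² = 0.12279 kg m²; centre at d = 0.0927 + 0.372 + 0.372 + 0.29 = 1.1267 m, so I = I_cm + Md² gives I = 0.12279 + (1.46)(1.1267)² = 1.9762 kg m².
Total I = 0.023417 + 0.015038 + 1.6581 + 1.9762 = 3.6728 kg m².

3.67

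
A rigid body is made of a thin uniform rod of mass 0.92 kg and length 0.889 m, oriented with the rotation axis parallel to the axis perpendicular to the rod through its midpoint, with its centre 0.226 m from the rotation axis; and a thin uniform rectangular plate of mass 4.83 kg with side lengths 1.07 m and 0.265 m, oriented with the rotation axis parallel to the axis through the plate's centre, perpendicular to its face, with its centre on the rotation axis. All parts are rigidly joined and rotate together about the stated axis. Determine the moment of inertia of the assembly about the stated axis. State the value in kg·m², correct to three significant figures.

0.597

Thin rod: I_cm = (1/12)ML² = (1/12)(0.92)(0.889)² = 0.060591 kg·m²; centre at d = 0.226 m, so the parallel axis theorem gives I = 0.060591 + (0.92)(0.226)² = 0.10758 kg·m².
Rectangular plate: I_cm = (1/12)M(a²+b²) = (1/12)(4.83)[(1.07)² + (0.265)²] = 0.48909 kg·m²; axis through the centre, so I = 0.48909 kg·m².
Total I = 0.10758 + 0.48909 = 0.59667 kg·m².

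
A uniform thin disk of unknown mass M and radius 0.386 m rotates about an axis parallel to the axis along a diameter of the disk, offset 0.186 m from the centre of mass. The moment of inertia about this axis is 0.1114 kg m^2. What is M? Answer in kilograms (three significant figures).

1.55

I = I_cm + Md² = (1/4)MR² + Md² = M·[0.25·(0.386)² + (0.186)²] = M·0.071845.
So M = 0.1114 / 0.071845 = 1.5506 kg.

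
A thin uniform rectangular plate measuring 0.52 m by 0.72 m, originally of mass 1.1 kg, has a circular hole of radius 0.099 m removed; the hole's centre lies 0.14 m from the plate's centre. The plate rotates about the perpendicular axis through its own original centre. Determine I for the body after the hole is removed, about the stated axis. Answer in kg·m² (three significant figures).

0.0701

Unpierced body about its centre: I₀ = (1/12)M(a²+b²) = (1/12)(1.1)[(0.52)² + (0.72)²] = 0.072307 kg·m².
The removed disk has mass m = M·πr²/(ab) = (1.1)·π(0.099)²/(0.52·0.72) = 0.090464 kg (same uniform areal density).
Its moment of inertia about the rotation axis (parallel-axis theorem): I_hole = (1/2)mr² + md² = (1/2)(0.090464)(0.099)² + (0.090464)(0.14)² = 0.0022164 kg·m².
Treating the hole as negative mass, I = I₀ − I_hole = 0.072307 − 0.0022164 = 0.07009 kg·m².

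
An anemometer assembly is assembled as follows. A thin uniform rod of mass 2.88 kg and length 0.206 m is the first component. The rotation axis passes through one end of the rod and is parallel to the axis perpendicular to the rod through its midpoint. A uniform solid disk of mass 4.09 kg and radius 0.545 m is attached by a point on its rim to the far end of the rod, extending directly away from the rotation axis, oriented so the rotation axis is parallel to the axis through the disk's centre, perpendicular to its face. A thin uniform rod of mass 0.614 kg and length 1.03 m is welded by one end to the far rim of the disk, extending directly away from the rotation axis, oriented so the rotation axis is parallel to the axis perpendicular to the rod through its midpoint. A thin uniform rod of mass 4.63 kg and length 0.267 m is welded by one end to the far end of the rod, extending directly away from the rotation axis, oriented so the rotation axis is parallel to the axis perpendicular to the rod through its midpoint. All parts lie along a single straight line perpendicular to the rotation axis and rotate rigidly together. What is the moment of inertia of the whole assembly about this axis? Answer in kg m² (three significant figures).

33.1

Thin rod: I_cm = (1/12)ML² = (1/12)(2.88)(0.206)² = 0.010185 kg m²; centre at d = 0.103 m, so I = I_cm + Md² gives I = 0.010185 + (2.88)(0.103)² = 0.040739 kg m².
Solid disk: I_cm = (1/2)MR² = (1/2)(4.09)(0.545)² = 0.60742 kg m²; centre at d = 0.103 + 0.103 + 0.545 = 0.751 m, so I = I_cm + Md² gives I = 0.60742 + (4.09)(0.751)² = 2.9142 kg m².
Thin rod: I_cm = (1/12)ML² = (1/12)(0.614)(1.03)² = 0.054283 kg m²; centre at d = 0.103 + 0.103 + 0.545 + 0.545 + 0.515 = 1.811 m, so I = I_cm + Md² gives I = 0.054283 + (0.614)(1.811)² = 2.068 kg m².
Thin rod: I_cm = (1/12)ML² = (1/12)(4.63)(0.267)² = 0.027506 kg m²; centre at d = 0.103 + 0.103 + 0.545 + 0.545 + 0.515 + 0.515 + 0.1335 = 2.4595 m, so I = I_cm + Md² gives I = 0.027506 + (4.63)(2.4595)² = 28.035 kg m².
Total I = 0.040739 + 2.9142 + 2.068 + 28.035 = 33.058 kg m².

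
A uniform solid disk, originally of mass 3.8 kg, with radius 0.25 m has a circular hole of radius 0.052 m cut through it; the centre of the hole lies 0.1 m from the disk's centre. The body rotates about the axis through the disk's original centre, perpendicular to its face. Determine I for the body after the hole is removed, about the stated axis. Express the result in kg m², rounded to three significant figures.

Unpierced body about its centre: I₀ = (1/2)MR² = (1/2)(3.8)(0.25)² = 0.11875 kg m².
The removed disk has mass m = M·(r/R)² = (3.8)(0.052/0.25)² = 0.1644 kg (same uniform areal density).
Its moment of inertia about the rotation axis (parallel-axis theorem): I_hole = (1/2)mr² + md² = (1/2)(0.1644)(0.052)² + (0.1644)(0.1)² = 0.0018663 kg m².
Treating the hole as negative mass, I = I₀ − I_hole = 0.11875 − 0.0018663 = 0.11688 kg m².

0.117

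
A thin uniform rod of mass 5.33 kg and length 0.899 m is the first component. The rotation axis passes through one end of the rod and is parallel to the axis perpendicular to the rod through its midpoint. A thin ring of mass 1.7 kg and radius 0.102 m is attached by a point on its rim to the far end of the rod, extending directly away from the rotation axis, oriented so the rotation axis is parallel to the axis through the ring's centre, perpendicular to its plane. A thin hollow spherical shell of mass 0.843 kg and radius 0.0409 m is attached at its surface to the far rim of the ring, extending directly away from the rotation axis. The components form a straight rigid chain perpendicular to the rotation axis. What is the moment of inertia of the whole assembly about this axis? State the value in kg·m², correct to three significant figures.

4.26

Thin rod: I_cm = (1/12)ML² = (1/12)(5.33)(0.899)² = 0.35898 kg·m²; centre at d = 0.4495 m, so the parallel axis theorem gives I = 0.35898 + (5.33)(0.4495)² = 1.4359 kg·m².
Thin ring: I_cm = MR² = (1.7)(0.102)² = 0.017687 kg·m²; centre at d = 0.4495 + 0.4495 + 0.102 = 1.001 m, so the parallel axis theorem gives I = 0.017687 + (1.7)(1.001)² = 1.7211 kg·m².
Spherical shell: I_cm = (2/3)MR² = (2/3)(0.843)(0.0409)² = 0.00094012 kg·m²; centre at d = 0.4495 + 0.4495 + 0.102 + 0.102 + 0.0409 = 1.1439 m, so the parallel axis theorem gives I = 0.00094012 + (0.843)(1.1439)² = 1.104 kg·m².
Total I = 1.4359 + 1.7211 + 1.104 = 4.261 kg·m².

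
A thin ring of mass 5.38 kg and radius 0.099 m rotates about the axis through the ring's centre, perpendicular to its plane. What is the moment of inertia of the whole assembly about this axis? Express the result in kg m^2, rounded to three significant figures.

0.0527

I_cm = MR² = (5.38)(0.099)² = 0.052729 kg m^2; axis through the centre, so I = 0.052729 kg m^2.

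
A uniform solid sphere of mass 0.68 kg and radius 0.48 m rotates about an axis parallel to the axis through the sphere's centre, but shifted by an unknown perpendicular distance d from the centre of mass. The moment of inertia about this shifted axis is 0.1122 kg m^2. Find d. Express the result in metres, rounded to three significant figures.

About the centre-of-mass axis, I_cm = (2/5)MR² = (2/5)(0.68)(0.48)² = 0.062669 kg m^2.
Parallel axis theorem: I = I_cm + Md², so Md² = 0.1122 − 0.062669 = 0.049531 kg m^2.
d = √(0.049531 / 0.68) = 0.26989 m.

0.270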